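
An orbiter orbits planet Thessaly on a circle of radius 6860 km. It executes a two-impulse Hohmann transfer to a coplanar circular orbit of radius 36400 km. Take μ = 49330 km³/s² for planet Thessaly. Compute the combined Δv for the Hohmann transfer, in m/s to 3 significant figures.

Δv = 1310 m/s

The Hohmann ellipse has a_t = (r₁ + r₂)/2 = 21630 km.
Circular speed at r₁: v₁ = √(μ/r₁) = √(49330/6860) = 2.6816 km/s.
On the transfer ellipse at r₁, v² = μ(2/r − 1/a) gives v_p = √[μ(2/r₁ − 1/a_t)] = 3.4787 km/s.
First burn Δv₁ = |v_p − v₁| = 0.7971 km/s.
Circular speed at r₂: v₂ = √(μ/r₂) = 1.1641 km/s.
Transfer-orbit speed at r₂: v_a = √[μ(2/r₂ − 1/a_t)] = 0.65560 km/s.
Second burn Δv₂ = |v₂ − v_a| = 0.5085 km/s.
Δv = Δv₁ + Δv₂ = 0.7971 + 0.5085 = 1.306 km/s.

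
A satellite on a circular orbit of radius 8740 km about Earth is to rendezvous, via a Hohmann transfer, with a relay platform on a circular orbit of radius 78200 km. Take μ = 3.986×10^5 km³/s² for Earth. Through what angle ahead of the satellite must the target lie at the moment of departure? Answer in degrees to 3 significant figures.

Transfer-ellipse semi-major axis a_t = (r₁ + r₂)/2 = (8740 + 78200)/2 = 43470 km.
The half-period of the transfer ellipse is t = π√(a_t³/μ) = 45100 s.
Target angular speed ω₂ = √(μ/r₂³) = 2.887×10^-5 rad/s.
Angle swept by the target during transfer: ω₂·t = 1.302 rad = 74.60°.
Arrival is 180° from departure on the ellipse, so φ = 180° − 74.60° = 105°.

φ = 105°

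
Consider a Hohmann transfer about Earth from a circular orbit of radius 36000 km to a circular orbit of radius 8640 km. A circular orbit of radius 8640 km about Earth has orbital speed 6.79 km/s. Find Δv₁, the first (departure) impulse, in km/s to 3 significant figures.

From the circular-orbit relation v² = μ/r at r = 8640 km: μ = v²r = (6.79)² × 8640 = 3.98339×10^5 km³/s².
Semi-major axis of the transfer orbit: a_t = (36000 + 8640)/2 = 22320 km.
On the circular orbit at r = 36000 km, v_c = √(μ/r) = 3.3264 km/s.
Vis-viva on the transfer ellipse at r = 36000 km gives v_t = √[μ(2/r − 1/a_t)] = 2.0696 km/s.
Δv₁ = |v_t − v_c| = |2.0696 − 3.3264| = 1.257 km/s.

Δv₁ = 1.26 km/s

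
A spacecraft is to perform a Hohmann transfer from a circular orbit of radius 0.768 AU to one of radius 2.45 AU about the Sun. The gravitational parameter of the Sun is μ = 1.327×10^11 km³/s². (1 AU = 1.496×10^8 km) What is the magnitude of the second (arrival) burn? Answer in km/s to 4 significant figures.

Δv₂ = 5.882 km/s

In km: r₁ = 0.768 × 1.496×10^8 = 1.148928×10^8 km; r₂ = 2.45 × 1.496×10^8 = 3.6652×10^8 km.
Semi-major axis of the transfer orbit: a_t = (1.148928×10^8 + 3.6652×10^8)/2 = 2.407064×10^8 km.
Circular speed at r = 3.6652×10^8 km: v_c = √(μ/r) = 19.028 km/s.
Vis-viva on the transfer ellipse at r = 3.6652×10^8 km gives v_t = √[μ(2/r − 1/a_t)] = 13.146 km/s.
Δv₂ = |v_t − v_c| = |13.146 − 19.028| = 5.882 km/s.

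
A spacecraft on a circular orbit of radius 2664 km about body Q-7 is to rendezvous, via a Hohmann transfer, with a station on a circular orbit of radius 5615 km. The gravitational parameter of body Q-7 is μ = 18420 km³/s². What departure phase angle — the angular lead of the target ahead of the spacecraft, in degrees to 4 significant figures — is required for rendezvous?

φ = 66.06°

The Hohmann ellipse has a_t = (r₁ + r₂)/2 = 4139.5 km.
The half-period of the transfer ellipse is t = π√(a_t³/μ) = 6164.9 s.
The target's mean motion on its circular orbit is ω₂ = √(μ/r₂³) = 3.2257×10^-4 rad/s.
Angle swept by the target during transfer: ω₂·t = 1.9886 rad = 113.94°.
The spacecraft traverses 180° on the transfer ellipse, so the target must lead by 180° − 113.94° = 66.06°.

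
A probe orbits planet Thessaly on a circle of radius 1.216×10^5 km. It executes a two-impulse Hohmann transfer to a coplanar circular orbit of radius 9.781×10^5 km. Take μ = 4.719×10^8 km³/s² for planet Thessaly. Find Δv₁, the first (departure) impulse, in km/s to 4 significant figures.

Semi-major axis of the transfer orbit: a_t = (1.216×10^5 + 9.781×10^5)/2 = 5.4985×10^5 km.
Circular speed at r = 1.216×10^5 km: v_c = √(μ/r) = 62.30 km/s.
Transfer-orbit speed at the same r (vis-viva, a = a_t): v_t = √[μ(2/r − 1/a_t)] = 83.09 km/s.
Δv₁ = |v_t − v_c| = |83.09 − 62.30| = 20.79 km/s.

Δv₁ = 20.79 km/s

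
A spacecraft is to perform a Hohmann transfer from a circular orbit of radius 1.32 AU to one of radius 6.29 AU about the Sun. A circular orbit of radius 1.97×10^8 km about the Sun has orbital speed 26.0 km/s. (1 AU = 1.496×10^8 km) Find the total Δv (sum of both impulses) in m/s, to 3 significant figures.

Δv = 12300 m/s

From the circular-orbit relation v² = μ/r at r = 1.97×10^8 km: μ = v²r = (26.0)² × 1.97×10^8 = 1.33172×10^11 km³/s².
In km: r₁ = 1.32 × 1.496×10^8 = 1.97472×10^8 km; r₂ = 6.29 × 1.496×10^8 = 9.40984×10^8 km.
Semi-major axis of the transfer orbit: a_t = (1.97472×10^8 + 9.40984×10^8)/2 = 5.69228×10^8 km.
At r₁ the circular-orbit speed is v₁ = √(μ/r₁) = 25.97 km/s.
Transfer-orbit speed at r₁ (vis-viva): v_p = √[μ(2/r₁ − 1/a_t)] = 33.39 km/s.
First burn Δv₁ = |v_p − v₁| = 7.420 km/s.
At r₂, v₂ = √(μ/r₂) = 11.8964 km/s.
Transfer-orbit speed at r₂: v_a = √[μ(2/r₂ − 1/a_t)] = 7.00688 km/s.
Second burn Δv₂ = |v₂ − v_a| = 4.890 km/s.
Total Δv = Δv₁ + Δv₂ = 12.31 km/s.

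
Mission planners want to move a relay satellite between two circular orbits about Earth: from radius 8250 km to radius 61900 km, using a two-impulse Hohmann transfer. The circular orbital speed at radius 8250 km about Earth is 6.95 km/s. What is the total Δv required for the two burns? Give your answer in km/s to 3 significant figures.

Δv = 3.59 km/s

From the circular-orbit relation v² = μ/r at r = 8250 km: μ = v²r = (6.95)² × 8250 = 3.98496×10^5 km³/s².
Semi-major axis of the transfer orbit: a_t = (8250 + 61900)/2 = 35075 km.
Circular speed at r₁: v₁ = √(μ/r₁) = √(3.98496×10^5/8250) = 6.95000 km/s.
On the transfer ellipse at r₁, vis-viva equation gives v_p = √[μ(2/r₁ − 1/a_t)] = 9.23275 km/s.
First burn Δv₁ = |v_p − v₁| = 2.28275 km/s.
Circular speed at r₂: v₂ = √(μ/r₂) = 2.53727 km/s.
Transfer-orbit speed at r₂: v_a = √[μ(2/r₂ − 1/a_t)] = 1.23054 km/s.
Second burn Δv₂ = |v₂ − v_a| = 1.30673 km/s.
Δv = Δv₁ + Δv₂ = 2.28275 + 1.30673 = 3.589 km/s.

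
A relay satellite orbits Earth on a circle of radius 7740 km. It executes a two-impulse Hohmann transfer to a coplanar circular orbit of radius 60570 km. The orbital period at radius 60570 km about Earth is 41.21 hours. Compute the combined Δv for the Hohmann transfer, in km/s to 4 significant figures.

Δv = 3.724 km/s

From Kepler's third law T² = 4π²r³/μ at r = 60570 km, T = 41.21 hours = 41.21 × 3600 s = 1.48356×10^5 s: μ = 4π²r³/T² = 3.98586×10^5 km³/s².
Semi-major axis of the transfer orbit: a_t = (7740 + 60570)/2 = 34155 km.
Circular speed at r₁: v₁ = √(μ/r₁) = √(3.98586×10^5/7740) = 7.176 km/s.
Transfer-orbit speed at r₁ (vis-viva): v_p = √[μ(2/r₁ − 1/a_t)] = 9.556 km/s.
First burn Δv₁ = |v_p − v₁| = 2.380 km/s.
Circular speed at r₂: v₂ = √(μ/r₂) = 2.565 km/s.
Transfer-orbit speed at r₂: v_a = √[μ(2/r₂ − 1/a_t)] = 1.221 km/s.
Second burn Δv₂ = |v₂ − v_a| = 1.344 km/s.
Δv = Δv₁ + Δv₂ = 2.380 + 1.344 = 3.724 km/s.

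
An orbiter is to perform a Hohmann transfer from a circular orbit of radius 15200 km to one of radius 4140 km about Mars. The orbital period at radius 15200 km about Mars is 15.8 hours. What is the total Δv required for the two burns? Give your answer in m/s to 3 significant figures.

From Kepler's third law T² = 4π²r³/μ at r = 15200 km, T = 15.8 hours = 15.8 × 3600 s = 56880 s: μ = 4π²r³/T² = 42852.0 km³/s².
The Hohmann ellipse has a_t = (r₁ + r₂)/2 = 9670 km.
Circular speed at r₁: v₁ = √(μ/r₁) = √(42852.0/15200) = 1.67905 km/s.
On the transfer ellipse at r₁, vis-viva equation gives v_a = √[μ(2/r₁ − 1/a_t)] = 1.09863 km/s.
First burn Δv₁ = |v_a − v₁| = 0.5804 km/s.
Circular speed at r₂: v₂ = √(μ/r₂) = 3.217255 km/s.
Transfer-orbit speed at r₂: v_p = √[μ(2/r₂ − 1/a_t)] = 4.033611 km/s.
Second burn Δv₂ = |v₂ − v_p| = 0.8164 km/s.
Total Δv = Δv₁ + Δv₂ = 1.397 km/s.

Δv = 1400 m/s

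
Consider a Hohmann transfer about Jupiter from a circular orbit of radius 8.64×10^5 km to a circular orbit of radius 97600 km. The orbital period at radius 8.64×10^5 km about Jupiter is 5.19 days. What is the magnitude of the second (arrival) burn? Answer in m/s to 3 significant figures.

From Kepler's third law T² = 4π²r³/μ at r = 8.64×10^5 km, T = 5.19 days = 5.19 × 86400 s = 4.48416×10^5 s: μ = 4π²r³/T² = 1.26631×10^8 km³/s².
Semi-major axis of the transfer orbit: a_t = (8.640×10^5 + 97600)/2 = 4.808×10^5 km.
On the circular orbit at r = 97600 km, v_c = √(μ/r) = 36.02 km/s.
Vis-viva on the transfer ellipse at r = 97600 km gives v_t = √[μ(2/r − 1/a_t)] = 48.29 km/s.
Δv₂ = |v_t − v_c| = |48.29 − 36.02| = 12.27 km/s.

Δv₂ = 12300 m/s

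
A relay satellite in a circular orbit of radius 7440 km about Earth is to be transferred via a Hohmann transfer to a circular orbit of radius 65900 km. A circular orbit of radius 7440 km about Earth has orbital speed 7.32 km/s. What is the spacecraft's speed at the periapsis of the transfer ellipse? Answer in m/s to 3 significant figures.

From the circular-orbit relation v² = μ/r at r = 7440 km: μ = v²r = (7.32)² × 7440 = 3.98653×10^5 km³/s².
The Hohmann ellipse has a_t = (r₁ + r₂)/2 = 36670 km.
At periapsis, r = 7440 km.
Vis-viva: v = √[μ(2/r − 1/a_t)] = √[3.98653×10^5 × (2/7440 − 1/36670)] = 9.813 km/s.

v = 9810 m/s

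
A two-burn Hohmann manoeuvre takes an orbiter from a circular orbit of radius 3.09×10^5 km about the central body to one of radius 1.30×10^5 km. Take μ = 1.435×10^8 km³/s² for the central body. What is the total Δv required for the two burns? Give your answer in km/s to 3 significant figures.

Δv = 11.2 km/s

Semi-major axis of the transfer orbit: a_t = (3.090×10^5 + 1.300×10^5)/2 = 2.195×10^5 km.
At r₁ the circular-orbit speed is v₁ = √(μ/r₁) = 21.550 km/s.
Transfer-orbit speed at r₁ (v² = μ(2/r − 1/a)): v_a = √[μ(2/r₁ − 1/a_t)] = 16.584 km/s.
First burn Δv₁ = |v_a − v₁| = 4.966 km/s.
At r₂, v₂ = √(μ/r₂) = 33.224 km/s.
Transfer-orbit speed at r₂: v_p = √[μ(2/r₂ − 1/a_t)] = 39.420 km/s.
Second burn Δv₂ = |v₂ − v_p| = 6.196 km/s.
Total Δv = Δv₁ + Δv₂ = 11.16 km/s.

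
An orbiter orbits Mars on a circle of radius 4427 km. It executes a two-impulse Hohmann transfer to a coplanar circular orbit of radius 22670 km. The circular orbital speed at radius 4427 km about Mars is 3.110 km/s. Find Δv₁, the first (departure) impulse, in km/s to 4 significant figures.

Δv₁ = 0.9129 km/s

From the circular-orbit relation v² = μ/r at r = 4427 km: μ = v²r = (3.110)² × 4427 = 42818.4 km³/s².
The Hohmann ellipse has a_t = (r₁ + r₂)/2 = 13548.5 km.
Circular speed at r = 4427 km: v_c = √(μ/r) = 3.1100 km/s.
Vis-viva on the transfer ellipse at r = 4427 km gives v_t = √[μ(2/r − 1/a_t)] = 4.0229 km/s.
Δv₁ = |v_t − v_c| = |4.0229 − 3.1100| = 0.9129 km/s.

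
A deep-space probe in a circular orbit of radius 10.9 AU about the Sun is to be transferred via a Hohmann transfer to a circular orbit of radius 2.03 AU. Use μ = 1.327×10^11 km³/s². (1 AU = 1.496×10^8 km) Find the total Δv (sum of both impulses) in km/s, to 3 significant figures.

In km: r₁ = 10.9 × 1.496×10^8 = 1.63064×10^9 km; r₂ = 2.03 × 1.496×10^8 = 3.03688×10^8 km.
The Hohmann ellipse has a_t = (r₁ + r₂)/2 = 9.67164×10^8 km.
At r₁ the circular-orbit speed is v₁ = √(μ/r₁) = 9.021 km/s.
On the transfer ellipse at r₁, vis-viva gives v_a = √[μ(2/r₁ − 1/a_t)] = 5.055 km/s.
First burn Δv₁ = |v_a − v₁| = 3.9660 km/s.
At r₂, v₂ = √(μ/r₂) = 20.9036 km/s.
Transfer-orbit speed at r₂: v_p = √[μ(2/r₂ − 1/a_t)] = 27.1425 km/s.
Second burn Δv₂ = |v₂ − v_p| = 6.2389 km/s.
Total Δv = Δv₁ + Δv₂ = 10.20 km/s.

Δv = 10.2 km/s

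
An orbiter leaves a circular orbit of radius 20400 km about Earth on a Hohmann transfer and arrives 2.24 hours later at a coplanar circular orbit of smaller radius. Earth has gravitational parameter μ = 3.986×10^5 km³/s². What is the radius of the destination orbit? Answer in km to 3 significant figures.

r₂ = 7190 km

Transfer time t = 2.24 hours = 8064 s, and t = π√(a_t³/μ).
So a_t = (μ t²/π²)^(1/3) = (3.986×10^5 × (8064)² / π²)^(1/3) = 13797 km.
Since a_t = (r₁ + r₂)/2, r₂ = 2a_t − r₁ = 2×13797 − 20400 = 7194 km.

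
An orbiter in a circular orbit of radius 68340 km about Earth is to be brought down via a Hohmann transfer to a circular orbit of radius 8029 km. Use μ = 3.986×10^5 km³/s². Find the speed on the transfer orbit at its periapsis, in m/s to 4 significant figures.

v = 9426 m/s

Transfer-ellipse semi-major axis a_t = (r₁ + r₂)/2 = (68340 + 8029)/2 = 38184.5 km.
The periapsis of the transfer ellipse is at r = 8029 km.
From the vis-viva equation, v = √[μ(2/r − 1/a_t)] = 9.426 km/s.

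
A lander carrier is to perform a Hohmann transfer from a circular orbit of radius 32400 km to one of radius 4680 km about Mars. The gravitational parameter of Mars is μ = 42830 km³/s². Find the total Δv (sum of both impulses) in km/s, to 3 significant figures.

Δv = 1.55 km/s

Transfer-ellipse semi-major axis a_t = (r₁ + r₂)/2 = (32400 + 4680)/2 = 18540 km.
Circular speed at r₁: v₁ = √(μ/r₁) = √(42830/32400) = 1.14975 km/s.
On the transfer ellipse at r₁, vis-viva gives v_a = √[μ(2/r₁ − 1/a_t)] = 0.577656 km/s.
First burn Δv₁ = |v_a − v₁| = 0.5721 km/s.
At r₂, v₂ = √(μ/r₂) = 3.025 km/s.
Transfer-orbit speed at r₂: v_p = √[μ(2/r₂ − 1/a_t)] = 3.999 km/s.
Second burn Δv₂ = |v₂ − v_p| = 0.9740 km/s.
Δv = Δv₁ + Δv₂ = 0.5721 + 0.9740 = 1.546 km/s.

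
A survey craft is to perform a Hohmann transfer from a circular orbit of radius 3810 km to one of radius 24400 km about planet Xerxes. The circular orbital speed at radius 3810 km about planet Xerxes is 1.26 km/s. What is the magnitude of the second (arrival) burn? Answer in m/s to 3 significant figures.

From the circular-orbit relation v² = μ/r at r = 3810 km: μ = v²r = (1.26)² × 3810 = 6048.76 km³/s².
The Hohmann ellipse has a_t = (r₁ + r₂)/2 = 14105 km.
Circular speed at r = 24400 km: v_c = √(μ/r) = 0.4979 km/s.
Vis-viva on the transfer ellipse at r = 24400 km gives v_t = √[μ(2/r − 1/a_t)] = 0.2588 km/s.
Δv₂ = |v_t − v_c| = |0.2588 − 0.4979| = 0.2391 km/s.

Δv₂ = 239 m/s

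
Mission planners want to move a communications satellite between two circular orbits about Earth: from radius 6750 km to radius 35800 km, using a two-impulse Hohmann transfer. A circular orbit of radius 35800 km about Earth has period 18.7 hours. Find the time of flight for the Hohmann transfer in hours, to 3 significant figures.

From Kepler's third law T² = 4π²r³/μ at r = 35800 km, T = 18.7 hours = 18.7 × 3600 s = 67320 s: μ = 4π²r³/T² = 3.99688×10^5 km³/s².
The Hohmann ellipse has a_t = (r₁ + r₂)/2 = 21275 km.
Transfer time t = π√(a_t³/μ) = π√((21275)³ / 3.99688×10^5) = 15420 s.
Converting: 15420 s ÷ 3600 s/hour = 4.28 hours.

t = 4.28 hours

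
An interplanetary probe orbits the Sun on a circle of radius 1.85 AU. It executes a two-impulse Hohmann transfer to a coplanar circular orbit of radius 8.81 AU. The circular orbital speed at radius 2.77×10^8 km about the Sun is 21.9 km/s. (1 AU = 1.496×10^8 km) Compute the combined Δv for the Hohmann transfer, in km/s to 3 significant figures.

From the circular-orbit relation v² = μ/r at r = 2.77×10^8 km: μ = v²r = (21.9)² × 2.77×10^8 = 1.32852×10^11 km³/s².
In km: r₁ = 1.85 × 1.496×10^8 = 2.7676×10^8 km; r₂ = 8.81 × 1.496×10^8 = 1.317976×10^9 km.
The Hohmann ellipse has a_t = (r₁ + r₂)/2 = 7.97368×10^8 km.
At r₁ the circular-orbit speed is v₁ = √(μ/r₁) = 21.909 km/s.
Transfer-orbit speed at r₁ (vis-viva equation): v_p = √[μ(2/r₁ − 1/a_t)] = 28.168 km/s.
First burn Δv₁ = |v_p − v₁| = 6.259 km/s.
Circular speed at r₂: v₂ = √(μ/r₂) = 10.04 km/s.
Transfer-orbit speed at r₂: v_a = √[μ(2/r₂ − 1/a_t)] = 5.915 km/s.
Second burn Δv₂ = |v₂ − v_a| = 4.125 km/s.
Δv = Δv₁ + Δv₂ = 6.259 + 4.125 = 10.38 km/s.

Δv = 10.4 km/s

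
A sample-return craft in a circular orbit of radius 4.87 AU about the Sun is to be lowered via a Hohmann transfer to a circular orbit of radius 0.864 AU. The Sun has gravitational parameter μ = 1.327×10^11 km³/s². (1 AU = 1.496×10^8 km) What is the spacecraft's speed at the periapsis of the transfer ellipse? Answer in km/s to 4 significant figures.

v = 41.76 km/s

In km: r₁ = 4.87 × 1.496×10^8 = 7.28552×10^8 km; r₂ = 0.864 × 1.496×10^8 = 1.292544×10^8 km.
Transfer-ellipse semi-major axis a_t = (r₁ + r₂)/2 = (7.28552×10^8 + 1.292544×10^8)/2 = 4.289032×10^8 km.
The periapsis of the transfer ellipse is at r = 1.292544×10^8 km.
From the vis-viva equation, v = √[μ(2/r − 1/a_t)] = 41.76 km/s.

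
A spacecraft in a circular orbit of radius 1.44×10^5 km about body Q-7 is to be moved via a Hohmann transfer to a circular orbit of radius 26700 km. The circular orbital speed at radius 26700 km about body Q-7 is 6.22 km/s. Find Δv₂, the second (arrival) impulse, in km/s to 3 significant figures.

From the circular-orbit relation v² = μ/r at r = 26700 km: μ = v²r = (6.22)² × 26700 = 1.03298×10^6 km³/s².
Transfer-ellipse semi-major axis a_t = (r₁ + r₂)/2 = (1.440×10^5 + 26700)/2 = 85350 km.
Circular speed at r = 26700 km: v_c = √(μ/r) = 6.220 km/s.
Vis-viva on the transfer ellipse at r = 26700 km gives v_t = √[μ(2/r − 1/a_t)] = 8.079 km/s.
Δv₂ = |v_t − v_c| = |8.079 − 6.220| = 1.859 km/s.

Δv₂ = 1.86 km/s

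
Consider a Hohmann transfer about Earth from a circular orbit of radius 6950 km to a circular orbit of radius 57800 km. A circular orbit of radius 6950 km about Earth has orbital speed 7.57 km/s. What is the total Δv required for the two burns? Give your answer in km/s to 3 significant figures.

Δv = 3.95 km/s

From the circular-orbit relation v² = μ/r at r = 6950 km: μ = v²r = (7.57)² × 6950 = 3.98269×10^5 km³/s².
Transfer-ellipse semi-major axis a_t = (r₁ + r₂)/2 = (6950 + 57800)/2 = 32375 km.
At r₁ the circular-orbit speed is v₁ = √(μ/r₁) = 7.570000 km/s.
On the transfer ellipse at r₁, vis-viva equation gives v_p = √[μ(2/r₁ − 1/a_t)] = 10.11474 km/s.
First burn Δv₁ = |v_p − v₁| = 2.54474 km/s.
At r₂, v₂ = √(μ/r₂) = 2.62497 km/s.
Transfer-orbit speed at r₂: v_a = √[μ(2/r₂ − 1/a_t)] = 1.21622 km/s.
Second burn Δv₂ = |v₂ − v_a| = 1.40875 km/s.
Total Δv = Δv₁ + Δv₂ = 3.953 km/s.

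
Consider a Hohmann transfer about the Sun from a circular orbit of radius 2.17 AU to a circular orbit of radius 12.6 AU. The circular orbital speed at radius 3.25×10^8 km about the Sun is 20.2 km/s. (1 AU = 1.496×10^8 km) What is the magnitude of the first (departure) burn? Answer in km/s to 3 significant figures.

Δv₁ = 6.19 km/s

From the circular-orbit relation v² = μ/r at r = 3.25×10^8 km: μ = v²r = (20.2)² × 3.25×10^8 = 1.32613×10^11 km³/s².
In km: r₁ = 2.17 × 1.496×10^8 = 3.24632×10^8 km; r₂ = 12.6 × 1.496×10^8 = 1.88496×10^9 km.
Transfer-ellipse semi-major axis a_t = (r₁ + r₂)/2 = (3.24632×10^8 + 1.88496×10^9)/2 = 1.104796×10^9 km.
Circular speed at r = 3.24632×10^8 km: v_c = √(μ/r) = 20.211 km/s.
Transfer-orbit speed at the same r (vis-viva, a = a_t): v_t = √[μ(2/r − 1/a_t)] = 26.400 km/s.
Δv₁ = |v_t − v_c| = |26.400 − 20.211| = 6.189 km/s.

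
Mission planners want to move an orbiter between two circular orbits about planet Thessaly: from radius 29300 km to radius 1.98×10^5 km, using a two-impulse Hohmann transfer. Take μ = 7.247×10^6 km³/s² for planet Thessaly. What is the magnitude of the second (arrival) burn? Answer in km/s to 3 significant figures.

The Hohmann ellipse has a_t = (r₁ + r₂)/2 = 1.1365×10^5 km.
Circular speed at r = 1.980×10^5 km: v_c = √(μ/r) = 6.050 km/s.
Vis-viva on the transfer ellipse at r = 1.980×10^5 km gives v_t = √[μ(2/r − 1/a_t)] = 3.072 km/s.
Δv₂ = |v_t − v_c| = |3.072 − 6.050| = 2.978 km/s.

Δv₂ = 2.98 km/s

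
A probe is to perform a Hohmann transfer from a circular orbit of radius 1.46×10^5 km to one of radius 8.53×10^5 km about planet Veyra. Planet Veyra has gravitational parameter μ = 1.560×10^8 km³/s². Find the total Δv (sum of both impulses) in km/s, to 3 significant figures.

Transfer-ellipse semi-major axis a_t = (r₁ + r₂)/2 = (1.460×10^5 + 8.530×10^5)/2 = 4.995×10^5 km.
At r₁ the circular-orbit speed is v₁ = √(μ/r₁) = 32.69 km/s.
On the transfer ellipse at r₁, v² = μ(2/r − 1/a) gives v_p = √[μ(2/r₁ − 1/a_t)] = 42.72 km/s.
First burn Δv₁ = |v_p − v₁| = 10.03 km/s.
At r₂, v₂ = √(μ/r₂) = 13.523 km/s.
Transfer-orbit speed at r₂: v_a = √[μ(2/r₂ − 1/a_t)] = 7.3113 km/s.
Second burn Δv₂ = |v₂ − v_a| = 6.212 km/s.
Δv = Δv₁ + Δv₂ = 10.03 + 6.212 = 16.24 km/s.

Δv = 16.2 km/s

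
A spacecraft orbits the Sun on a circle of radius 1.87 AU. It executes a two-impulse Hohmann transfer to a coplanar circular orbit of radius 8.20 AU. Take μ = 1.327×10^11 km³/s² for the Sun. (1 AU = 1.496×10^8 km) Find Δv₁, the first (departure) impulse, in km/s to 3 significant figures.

Δv₁ = 6.01 km/s

In km: r₁ = 1.87 × 1.496×10^8 = 2.79752×10^8 km; r₂ = 8.20 × 1.496×10^8 = 1.22672×10^9 km.
The Hohmann ellipse has a_t = (r₁ + r₂)/2 = 7.53236×10^8 km.
On the circular orbit at r = 2.79752×10^8 km, v_c = √(μ/r) = 21.7795 km/s.
Transfer-orbit speed at the same r (vis-viva, a = a_t): v_t = √[μ(2/r − 1/a_t)] = 27.7943 km/s.
Δv₁ = |v_t − v_c| = |27.7943 − 21.7795| = 6.015 km/s.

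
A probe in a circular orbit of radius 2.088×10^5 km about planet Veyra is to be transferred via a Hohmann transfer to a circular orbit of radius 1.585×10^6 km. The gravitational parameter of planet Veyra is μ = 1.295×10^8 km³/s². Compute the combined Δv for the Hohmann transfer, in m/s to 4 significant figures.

The Hohmann ellipse has a_t = (r₁ + r₂)/2 = 8.969×10^5 km.
Circular speed at r₁: v₁ = √(μ/r₁) = √(1.295×10^8/2.088×10^5) = 24.904 km/s.
Transfer-orbit speed at r₁ (vis-viva): v_p = √[μ(2/r₁ − 1/a_t)] = 33.106 km/s.
First burn Δv₁ = |v_p − v₁| = 8.202 km/s.
Circular speed at r₂: v₂ = √(μ/r₂) = 9.039 km/s.
Transfer-orbit speed at r₂: v_a = √[μ(2/r₂ − 1/a_t)] = 4.361 km/s.
Second burn Δv₂ = |v₂ − v_a| = 4.678 km/s.
Total Δv = Δv₁ + Δv₂ = 12.88 km/s.

Δv = 12880 m/s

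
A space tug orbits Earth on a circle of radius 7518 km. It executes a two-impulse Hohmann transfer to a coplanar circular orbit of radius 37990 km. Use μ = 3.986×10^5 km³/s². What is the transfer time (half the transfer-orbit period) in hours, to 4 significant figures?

t = 4.744 hours

The Hohmann ellipse has a_t = (r₁ + r₂)/2 = 22754 km.
Half the transfer-orbit period gives t = π√(a_t³/μ) = 17080 s.
Converting: 17080 s ÷ 3600 s/hour = 4.744 hours.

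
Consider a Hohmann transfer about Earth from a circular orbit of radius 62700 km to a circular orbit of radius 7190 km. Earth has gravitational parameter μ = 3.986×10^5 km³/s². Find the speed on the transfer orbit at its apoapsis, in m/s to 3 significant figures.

Transfer-ellipse semi-major axis a_t = (r₁ + r₂)/2 = (62700 + 7190)/2 = 34945 km.
The apoapsis of the transfer ellipse is at r = 62700 km.
From the vis-viva equation, v = √[μ(2/r − 1/a_t)] = 1.144 km/s.

v = 1140 m/s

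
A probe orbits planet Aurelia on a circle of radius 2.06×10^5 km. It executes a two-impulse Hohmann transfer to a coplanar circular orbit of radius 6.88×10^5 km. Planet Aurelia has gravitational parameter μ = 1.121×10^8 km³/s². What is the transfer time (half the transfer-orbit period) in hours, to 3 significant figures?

Transfer-ellipse semi-major axis a_t = (r₁ + r₂)/2 = (2.060×10^5 + 6.880×10^5)/2 = 4.470×10^5 km.
By Kepler's third law the transfer-orbit period is T = 2π√(a_t³/μ), so t = T/2 = 88680 s.
Converting: 88680 s ÷ 3600 s/hour = 24.6 hours.

t = 24.6 hours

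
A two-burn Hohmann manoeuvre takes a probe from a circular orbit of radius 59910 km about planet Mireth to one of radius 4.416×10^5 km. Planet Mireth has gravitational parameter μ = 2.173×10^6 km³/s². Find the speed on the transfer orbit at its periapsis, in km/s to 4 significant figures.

Semi-major axis of the transfer orbit: a_t = (59910 + 4.416×10^5)/2 = 2.50755×10^5 km.
The periapsis of the transfer ellipse is at r = 59910 km.
From the vis-viva equation, v = √[μ(2/r − 1/a_t)] = 7.992 km/s.

v = 7.992 km/s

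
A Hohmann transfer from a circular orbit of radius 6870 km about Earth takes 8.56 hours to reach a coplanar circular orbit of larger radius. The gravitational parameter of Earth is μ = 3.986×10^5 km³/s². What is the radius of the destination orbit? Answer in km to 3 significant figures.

Transfer time t = 8.56 hours = 30816 s, and t = π√(a_t³/μ).
So a_t = (μ t²/π²)^(1/3) = (3.986×10^5 × (30816)² / π²)^(1/3) = 33723 km.
Since a_t = (r₁ + r₂)/2, r₂ = 2a_t − r₁ = 2×33723 − 6870 = 60576 km.

r₂ = 60600 km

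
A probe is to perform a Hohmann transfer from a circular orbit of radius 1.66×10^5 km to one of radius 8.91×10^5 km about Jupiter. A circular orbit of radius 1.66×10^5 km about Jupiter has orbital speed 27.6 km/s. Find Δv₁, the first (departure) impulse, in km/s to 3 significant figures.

Δv₁ = 8.24 km/s

From the circular-orbit relation v² = μ/r at r = 1.66×10^5 km: μ = v²r = (27.6)² × 1.66×10^5 = 1.26452×10^8 km³/s².
Semi-major axis of the transfer orbit: a_t = (1.660×10^5 + 8.910×10^5)/2 = 5.285×10^5 km.
On the circular orbit at r = 1.660×10^5 km, v_c = √(μ/r) = 27.600 km/s.
Vis-viva on the transfer ellipse at r = 1.660×10^5 km gives v_t = √[μ(2/r − 1/a_t)] = 35.836 km/s.
Δv₁ = |v_t − v_c| = |35.836 − 27.600| = 8.236 km/s.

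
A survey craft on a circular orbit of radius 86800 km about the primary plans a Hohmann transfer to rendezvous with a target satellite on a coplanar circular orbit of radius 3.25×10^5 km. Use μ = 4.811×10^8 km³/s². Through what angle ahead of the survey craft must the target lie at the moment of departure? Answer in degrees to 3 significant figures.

φ = 89.2°

The Hohmann ellipse has a_t = (r₁ + r₂)/2 = 2.059×10^5 km.
The half-period of the transfer ellipse is t = π√(a_t³/μ) = 13380 s.
Target angular speed ω₂ = √(μ/r₂³) = 1.184×10^-4 rad/s.
Angle swept by the target during transfer: ω₂·t = 1.5842 rad = 90.77°.
Arrival is 180° from departure on the ellipse, so φ = 180° − 90.77° = 89.2°.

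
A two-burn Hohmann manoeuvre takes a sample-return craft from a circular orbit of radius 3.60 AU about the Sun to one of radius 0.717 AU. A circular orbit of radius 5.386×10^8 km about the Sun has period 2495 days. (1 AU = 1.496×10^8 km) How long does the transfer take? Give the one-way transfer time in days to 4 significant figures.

t = 579.1 days

From Kepler's third law T² = 4π²r³/μ at r = 5.386×10^8 km, T = 2495 days = 2495 × 86400 s = 2.15568×10^8 s: μ = 4π²r³/T² = 1.32736×10^11 km³/s².
In km: r₁ = 3.60 × 1.496×10^8 = 5.3856×10^8 km; r₂ = 0.717 × 1.496×10^8 = 1.072632×10^8 km.
Transfer-ellipse semi-major axis a_t = (r₁ + r₂)/2 = (5.3856×10^8 + 1.072632×10^8)/2 = 3.229116×10^8 km.
By Kepler's third law the transfer-orbit period is T = 2π√(a_t³/μ), so t = T/2 = 5.0036×10^7 s.
Converting: 5.0036×10^7 s ÷ 86400 s/day = 579.1 days.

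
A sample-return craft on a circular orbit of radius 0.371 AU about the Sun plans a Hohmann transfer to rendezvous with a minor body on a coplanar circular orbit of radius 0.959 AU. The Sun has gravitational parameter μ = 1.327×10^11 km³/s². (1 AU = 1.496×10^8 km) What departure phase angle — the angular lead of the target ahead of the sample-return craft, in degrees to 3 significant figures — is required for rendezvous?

φ = 76.1°

In km: r₁ = 0.371 × 1.496×10^8 = 5.55016×10^7 km; r₂ = 0.959 × 1.496×10^8 = 1.434664×10^8 km.
The Hohmann ellipse has a_t = (r₁ + r₂)/2 = 9.9484×10^7 km.
The half-period of the transfer ellipse is t = π√(a_t³/μ) = 8.557×10^6 s.
Target angular speed ω₂ = √(μ/r₂³) = 2.120×10^-7 rad/s.
Angle swept by the target during transfer: ω₂·t = 1.814 rad = 103.9°.
The sample-return craft traverses 180° on the transfer ellipse, so the target must lead by 180° − 103.9° = 76.1°.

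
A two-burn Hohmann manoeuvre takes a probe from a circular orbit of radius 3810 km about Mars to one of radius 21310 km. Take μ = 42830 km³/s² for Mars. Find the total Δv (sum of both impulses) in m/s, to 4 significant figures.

Δv = 1651 m/s

The Hohmann ellipse has a_t = (r₁ + r₂)/2 = 12560 km.
At r₁ the circular-orbit speed is v₁ = √(μ/r₁) = 3.353 km/s.
On the transfer ellipse at r₁, v² = μ(2/r − 1/a) gives v_p = √[μ(2/r₁ − 1/a_t)] = 4.367 km/s.
First burn Δv₁ = |v_p − v₁| = 1.014 km/s.
At r₂, v₂ = √(μ/r₂) = 1.4177 km/s.
Transfer-orbit speed at r₂: v_a = √[μ(2/r₂ − 1/a_t)] = 0.78082 km/s.
Second burn Δv₂ = |v₂ − v_a| = 0.6369 km/s.
Δv = Δv₁ + Δv₂ = 1.014 + 0.6369 = 1.651 km/s.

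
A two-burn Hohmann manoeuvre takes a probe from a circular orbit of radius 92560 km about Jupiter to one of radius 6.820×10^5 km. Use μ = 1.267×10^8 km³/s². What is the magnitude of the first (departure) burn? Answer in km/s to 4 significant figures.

Δv₁ = 12.10 km/s

Semi-major axis of the transfer orbit: a_t = (92560 + 6.820×10^5)/2 = 3.8728×10^5 km.
On the circular orbit at r = 92560 km, v_c = √(μ/r) = 37.00 km/s.
Transfer-orbit speed at the same r (vis-viva, a = a_t): v_t = √[μ(2/r − 1/a_t)] = 49.10 km/s.
Δv₁ = |v_t − v_c| = |49.10 − 37.00| = 12.10 km/s.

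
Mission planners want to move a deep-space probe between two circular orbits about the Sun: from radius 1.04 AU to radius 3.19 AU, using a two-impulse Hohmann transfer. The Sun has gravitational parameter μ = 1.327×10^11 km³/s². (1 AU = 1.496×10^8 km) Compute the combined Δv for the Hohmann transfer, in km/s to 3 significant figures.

In km: r₁ = 1.04 × 1.496×10^8 = 1.55584×10^8 km; r₂ = 3.19 × 1.496×10^8 = 4.77224×10^8 km.
Transfer-ellipse semi-major axis a_t = (r₁ + r₂)/2 = (1.55584×10^8 + 4.77224×10^8)/2 = 3.16404×10^8 km.
At r₁ the circular-orbit speed is v₁ = √(μ/r₁) = 29.205 km/s.
On the transfer ellipse at r₁, vis-viva gives v_p = √[μ(2/r₁ − 1/a_t)] = 35.867 km/s.
First burn Δv₁ = |v_p − v₁| = 6.662 km/s.
At r₂, v₂ = √(μ/r₂) = 16.675 km/s.
Transfer-orbit speed at r₂: v_a = √[μ(2/r₂ − 1/a_t)] = 11.693 km/s.
Second burn Δv₂ = |v₂ − v_a| = 4.982 km/s.
Total Δv = Δv₁ + Δv₂ = 11.64 km/s.

Δv = 11.6 km/s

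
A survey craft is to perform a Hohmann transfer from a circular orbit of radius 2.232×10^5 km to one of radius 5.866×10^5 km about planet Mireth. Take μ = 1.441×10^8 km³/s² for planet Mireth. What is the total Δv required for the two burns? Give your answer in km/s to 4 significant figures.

Δv = 9.211 km/s

Semi-major axis of the transfer orbit: a_t = (2.232×10^5 + 5.866×10^5)/2 = 4.049×10^5 km.
At r₁ the circular-orbit speed is v₁ = √(μ/r₁) = 25.409 km/s.
Transfer-orbit speed at r₁ (vis-viva equation): v_p = √[μ(2/r₁ − 1/a_t)] = 30.583 km/s.
First burn Δv₁ = |v_p − v₁| = 5.174 km/s.
Circular speed at r₂: v₂ = √(μ/r₂) = 15.673319 km/s.
Transfer-orbit speed at r₂: v_a = √[μ(2/r₂ − 1/a_t)] = 11.636816 km/s.
Second burn Δv₂ = |v₂ − v_a| = 4.037 km/s.
Total Δv = Δv₁ + Δv₂ = 9.211 km/s.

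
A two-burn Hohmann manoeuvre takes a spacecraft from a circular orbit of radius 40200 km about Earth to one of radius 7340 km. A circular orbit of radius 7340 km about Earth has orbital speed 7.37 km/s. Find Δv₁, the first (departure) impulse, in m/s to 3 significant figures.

Δv₁ = 1400 m/s

From the circular-orbit relation v² = μ/r at r = 7340 km: μ = v²r = (7.37)² × 7340 = 3.98686×10^5 km³/s².
The Hohmann ellipse has a_t = (r₁ + r₂)/2 = 23770 km.
On the circular orbit at r = 40200 km, v_c = √(μ/r) = 3.149 km/s.
Transfer-orbit speed at the same r (vis-viva, a = a_t): v_t = √[μ(2/r − 1/a_t)] = 1.750 km/s.
Δv₁ = |v_t − v_c| = |1.750 − 3.149| = 1.399 km/s.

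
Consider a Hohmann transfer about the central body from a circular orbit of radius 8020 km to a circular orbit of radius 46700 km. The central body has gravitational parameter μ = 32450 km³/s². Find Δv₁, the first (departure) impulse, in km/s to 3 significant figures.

Δv₁ = 0.616 km/s

Semi-major axis of the transfer orbit: a_t = (8020 + 46700)/2 = 27360 km.
On the circular orbit at r = 8020 km, v_c = √(μ/r) = 2.0115 km/s.
Vis-viva on the transfer ellipse at r = 8020 km gives v_t = √[μ(2/r − 1/a_t)] = 2.6280 km/s.
Δv₁ = |v_t − v_c| = |2.6280 − 2.0115| = 0.6165 km/s.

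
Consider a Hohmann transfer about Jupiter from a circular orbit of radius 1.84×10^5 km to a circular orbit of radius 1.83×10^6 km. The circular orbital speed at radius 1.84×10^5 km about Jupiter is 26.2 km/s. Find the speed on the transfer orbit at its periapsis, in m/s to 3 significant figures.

From the circular-orbit relation v² = μ/r at r = 1.84×10^5 km: μ = v²r = (26.2)² × 1.84×10^5 = 1.26305×10^8 km³/s².
Transfer-ellipse semi-major axis a_t = (r₁ + r₂)/2 = (1.840×10^5 + 1.830×10^6)/2 = 1.007×10^6 km.
At periapsis, r = 1.840×10^5 km.
From the vis-viva equation, v = √[μ(2/r − 1/a_t)] = 35.32 km/s.

v = 35300 m/s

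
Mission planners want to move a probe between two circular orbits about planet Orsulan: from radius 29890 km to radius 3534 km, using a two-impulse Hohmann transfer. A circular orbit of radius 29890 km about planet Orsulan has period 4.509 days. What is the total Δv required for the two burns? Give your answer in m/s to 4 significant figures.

Δv = 733.4 m/s

From Kepler's third law T² = 4π²r³/μ at r = 29890 km, T = 4.509 days = 4.509 × 86400 s = 3.895776×10^5 s: μ = 4π²r³/T² = 6946.24 km³/s².
Transfer-ellipse semi-major axis a_t = (r₁ + r₂)/2 = (29890 + 3534)/2 = 16712 km.
Circular speed at r₁: v₁ = √(μ/r₁) = √(6946.24/29890) = 0.4821 km/s.
Transfer-orbit speed at r₁ (vis-viva): v_a = √[μ(2/r₁ − 1/a_t)] = 0.2217 km/s.
First burn Δv₁ = |v_a − v₁| = 0.2604 km/s.
At r₂, v₂ = √(μ/r₂) = 1.402 km/s.
Transfer-orbit speed at r₂: v_p = √[μ(2/r₂ − 1/a_t)] = 1.875 km/s.
Second burn Δv₂ = |v₂ − v_p| = 0.4730 km/s.
Total Δv = Δv₁ + Δv₂ = 0.7334 km/s.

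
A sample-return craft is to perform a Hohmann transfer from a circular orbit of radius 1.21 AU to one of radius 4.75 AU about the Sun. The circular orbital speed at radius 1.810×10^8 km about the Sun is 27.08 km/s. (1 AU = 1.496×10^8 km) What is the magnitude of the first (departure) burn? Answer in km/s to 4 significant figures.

Δv₁ = 7.109 km/s

From the circular-orbit relation v² = μ/r at r = 1.810×10^8 km: μ = v²r = (27.08)² × 1.810×10^8 = 1.32732×10^11 km³/s².
In km: r₁ = 1.21 × 1.496×10^8 = 1.81016×10^8 km; r₂ = 4.75 × 1.496×10^8 = 7.106×10^8 km.
Semi-major axis of the transfer orbit: a_t = (1.81016×10^8 + 7.106×10^8)/2 = 4.45808×10^8 km.
Circular speed at r = 1.81016×10^8 km: v_c = √(μ/r) = 27.079 km/s.
Transfer-orbit speed at the same r (vis-viva, a = a_t): v_t = √[μ(2/r − 1/a_t)] = 34.188 km/s.
Δv₁ = |v_t − v_c| = |34.188 − 27.079| = 7.109 km/s.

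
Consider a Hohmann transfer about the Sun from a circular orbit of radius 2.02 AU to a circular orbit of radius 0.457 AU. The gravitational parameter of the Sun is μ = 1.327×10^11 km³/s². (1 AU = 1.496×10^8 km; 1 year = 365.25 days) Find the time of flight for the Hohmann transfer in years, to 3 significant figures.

t = 0.689 years

In km: r₁ = 2.02 × 1.496×10^8 = 3.02192×10^8 km; r₂ = 0.457 × 1.496×10^8 = 6.83672×10^7 km.
Semi-major axis of the transfer orbit: a_t = (3.02192×10^8 + 6.83672×10^7)/2 = 1.852796×10^8 km.
Transfer time t = π√(a_t³/μ) = π√((1.852796×10^8)³ / 1.327×10^11) = 2.175×10^7 s.
Converting: 2.175×10^7 s ÷ 3.15576×10^7 s/year (365.25 × 86400) = 0.689 years.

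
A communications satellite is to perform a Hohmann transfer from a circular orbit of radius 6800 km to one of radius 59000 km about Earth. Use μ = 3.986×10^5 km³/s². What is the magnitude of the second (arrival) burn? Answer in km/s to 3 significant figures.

Δv₂ = 1.42 km/s

Semi-major axis of the transfer orbit: a_t = (6800 + 59000)/2 = 32900 km.
Circular speed at r = 59000 km: v_c = √(μ/r) = 2.59922 km/s.
Vis-viva on the transfer ellipse at r = 59000 km gives v_t = √[μ(2/r − 1/a_t)] = 1.18168 km/s.
Δv₂ = |v_t − v_c| = |1.18168 − 2.59922| = 1.418 km/s.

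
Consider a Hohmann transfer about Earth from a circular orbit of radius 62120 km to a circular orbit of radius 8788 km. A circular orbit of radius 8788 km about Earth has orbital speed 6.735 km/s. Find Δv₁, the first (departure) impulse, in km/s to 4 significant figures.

From the circular-orbit relation v² = μ/r at r = 8788 km: μ = v²r = (6.735)² × 8788 = 3.98626×10^5 km³/s².
Transfer-ellipse semi-major axis a_t = (r₁ + r₂)/2 = (62120 + 8788)/2 = 35454 km.
Circular speed at r = 62120 km: v_c = √(μ/r) = 2.533 km/s.
Vis-viva on the transfer ellipse at r = 62120 km gives v_t = √[μ(2/r − 1/a_t)] = 1.261 km/s.
Δv₁ = |v_t − v_c| = |1.261 − 2.533| = 1.272 km/s.

Δv₁ = 1.272 km/s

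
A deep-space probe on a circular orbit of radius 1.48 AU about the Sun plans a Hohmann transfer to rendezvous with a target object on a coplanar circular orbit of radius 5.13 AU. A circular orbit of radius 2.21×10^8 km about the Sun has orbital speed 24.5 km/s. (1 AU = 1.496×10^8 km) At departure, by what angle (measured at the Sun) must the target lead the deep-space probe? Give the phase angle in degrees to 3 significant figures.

φ = 86.9°

From the circular-orbit relation v² = μ/r at r = 2.21×10^8 km: μ = v²r = (24.5)² × 2.21×10^8 = 1.32655×10^11 km³/s².
In km: r₁ = 1.48 × 1.496×10^8 = 2.21408×10^8 km; r₂ = 5.13 × 1.496×10^8 = 7.67448×10^8 km.
The Hohmann ellipse has a_t = (r₁ + r₂)/2 = 4.94428×10^8 km.
The half-period of the transfer ellipse is t = π√(a_t³/μ) = 9.4829×10^7 s.
The target's mean motion on its circular orbit is ω₂ = √(μ/r₂³) = 1.7131×10^-8 rad/s.
Angle swept by the target during transfer: ω₂·t = 1.6245 rad = 93.08°.
Arrival is 180° from departure on the ellipse, so φ = 180° − 93.08° = 86.9°.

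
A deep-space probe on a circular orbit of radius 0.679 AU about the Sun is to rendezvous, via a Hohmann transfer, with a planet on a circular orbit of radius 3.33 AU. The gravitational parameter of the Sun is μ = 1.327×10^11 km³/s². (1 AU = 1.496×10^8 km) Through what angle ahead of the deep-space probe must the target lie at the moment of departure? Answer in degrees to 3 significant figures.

φ = 95.9°

In km: r₁ = 0.679 × 1.496×10^8 = 1.015784×10^8 km; r₂ = 3.33 × 1.496×10^8 = 4.98168×10^8 km.
The Hohmann ellipse has a_t = (r₁ + r₂)/2 = 2.998732×10^8 km.
Transfer time t = π√(a_t³/μ) = 4.4783795×10^7 s.
The target's mean motion on its circular orbit is ω₂ = √(μ/r₂³) = 3.2762099×10^-8 rad/s.
Angle swept by the target during transfer: ω₂·t = 1.4672111 rad = 84.07°.
Arrival is 180° from departure on the ellipse, so φ = 180° − 84.07° = 95.9°.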